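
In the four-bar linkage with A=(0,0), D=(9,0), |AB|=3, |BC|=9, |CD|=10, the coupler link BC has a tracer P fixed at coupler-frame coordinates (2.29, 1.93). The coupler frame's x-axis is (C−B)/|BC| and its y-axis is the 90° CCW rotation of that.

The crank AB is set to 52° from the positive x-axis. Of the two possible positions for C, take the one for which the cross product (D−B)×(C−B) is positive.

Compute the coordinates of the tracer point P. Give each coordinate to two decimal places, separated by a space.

1.55 5.34

A=(0,0), D=(9.00,0)
B = A + 3.00·(cos52°, sin52°) = (1.8470, 2.3640)
|BD| = 7.5335
circle(B,9.00) ∩ circle(D,10.00): a=2.5057, h=8.6441
  candidates: C₊=(6.9387,9.7852) cross=65.121; C₋=(1.5136,-6.6298) cross=-65.121
  mode + wants cross > 0 → take C=(6.9387,9.7852) (cross=65.121)
ex = (C−B)/|BC| = (0.5657,0.8246); ey = (-0.8246,0.5657)
P = B + 2.29·ex + 1.93·ey = (1.5511,5.3442)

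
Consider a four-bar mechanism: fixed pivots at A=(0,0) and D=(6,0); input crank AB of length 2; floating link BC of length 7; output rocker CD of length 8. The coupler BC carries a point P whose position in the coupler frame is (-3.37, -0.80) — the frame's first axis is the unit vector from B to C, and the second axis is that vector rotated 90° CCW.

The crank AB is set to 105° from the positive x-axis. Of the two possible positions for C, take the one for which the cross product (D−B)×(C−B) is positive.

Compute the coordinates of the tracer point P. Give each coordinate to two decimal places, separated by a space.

A=(0,0), D=(6.00,0)
B = A + 2.00·(cos105°, sin105°) = (-0.5176, 1.9319)
|BD| = 6.7979
circle(B,7.00) ∩ circle(D,8.00): a=2.2957, h=6.6129
  candidates: C₊=(3.5627,7.6197) cross=44.954; C₋=(-0.1959,-5.0607) cross=-44.954
  mode + wants cross > 0 → take C=(3.5627,7.6197) (cross=44.954)
ex = (C−B)/|BC| = (0.5829,0.8125); ey = (-0.8125,0.5829)
P = B + -3.37·ex + -0.80·ey = (-1.8320,-1.2727)

-1.83 -1.27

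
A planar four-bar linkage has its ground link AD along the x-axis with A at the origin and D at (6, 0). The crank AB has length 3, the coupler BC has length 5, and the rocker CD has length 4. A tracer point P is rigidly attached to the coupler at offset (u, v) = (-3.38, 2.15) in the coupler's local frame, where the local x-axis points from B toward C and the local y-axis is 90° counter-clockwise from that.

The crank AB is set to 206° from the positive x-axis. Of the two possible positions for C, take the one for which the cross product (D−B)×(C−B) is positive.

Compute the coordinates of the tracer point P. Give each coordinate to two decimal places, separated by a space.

A=(0,0), D=(6.00,0)
B = A + 3.00·(cos206°, sin206°) = (-2.6964, -1.3151)
|BD| = 8.7953
circle(B,5.00) ∩ circle(D,4.00): a=4.9093, h=0.9482
  candidates: C₊=(2.0159,0.3565) cross=8.340; C₋=(2.2995,-1.5186) cross=-8.340
  mode + wants cross > 0 → take C=(2.0159,0.3565) (cross=8.340)
ex = (C−B)/|BC| = (0.9425,0.3343); ey = (-0.3343,0.9425)
P = B + -3.38·ex + 2.15·ey = (-6.6007,-0.4188)

-6.60 -0.42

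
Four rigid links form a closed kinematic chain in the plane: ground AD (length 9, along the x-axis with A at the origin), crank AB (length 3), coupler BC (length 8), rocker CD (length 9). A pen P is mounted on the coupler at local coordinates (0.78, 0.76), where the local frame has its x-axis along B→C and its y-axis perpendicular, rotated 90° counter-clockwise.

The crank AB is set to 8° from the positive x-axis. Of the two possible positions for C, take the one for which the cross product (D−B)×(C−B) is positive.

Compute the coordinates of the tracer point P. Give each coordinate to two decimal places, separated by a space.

A=(0,0), D=(9.00,0)
B = A + 3.00·(cos8°, sin8°) = (2.9708, 0.4175)
|BD| = 6.0436
circle(B,8.00) ∩ circle(D,9.00): a=1.6154, h=7.8352
  candidates: C₊=(5.1236,8.1224) cross=47.353; C₋=(4.0410,-7.5106) cross=-47.353
  mode + wants cross > 0 → take C=(5.1236,8.1224) (cross=47.353)
ex = (C−B)/|BC| = (0.2691,0.9631); ey = (-0.9631,0.2691)
P = B + 0.78·ex + 0.76·ey = (2.4487,1.3733)

2.45 1.37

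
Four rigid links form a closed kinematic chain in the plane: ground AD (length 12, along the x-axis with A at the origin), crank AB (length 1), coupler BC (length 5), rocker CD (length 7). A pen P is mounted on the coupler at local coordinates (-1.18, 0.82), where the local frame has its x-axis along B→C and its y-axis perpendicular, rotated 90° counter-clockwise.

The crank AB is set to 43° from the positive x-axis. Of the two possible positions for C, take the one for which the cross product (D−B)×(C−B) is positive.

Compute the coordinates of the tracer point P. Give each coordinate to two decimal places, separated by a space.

A=(0,0), D=(12.00,0)
B = A + 1.00·(cos43°, sin43°) = (0.7314, 0.6820)
|BD| = 11.2893
circle(B,5.00) ∩ circle(D,7.00): a=4.5817, h=2.0021
  candidates: C₊=(5.4256,2.4036) cross=22.602; C₋=(5.1837,-1.5932) cross=-22.602
  mode + wants cross > 0 → take C=(5.4256,2.4036) (cross=22.602)
ex = (C−B)/|BC| = (0.9389,0.3443); ey = (-0.3443,0.9389)
P = B + -1.18·ex + 0.82·ey = (-0.6588,1.0456)

-0.66 1.05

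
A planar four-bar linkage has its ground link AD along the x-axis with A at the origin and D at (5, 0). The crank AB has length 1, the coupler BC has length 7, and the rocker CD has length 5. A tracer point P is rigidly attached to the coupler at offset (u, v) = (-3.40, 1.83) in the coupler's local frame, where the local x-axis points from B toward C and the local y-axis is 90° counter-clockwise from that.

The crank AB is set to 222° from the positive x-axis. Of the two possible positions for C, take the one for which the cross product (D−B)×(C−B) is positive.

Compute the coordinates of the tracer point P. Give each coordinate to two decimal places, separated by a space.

-4.29 -2.19

A=(0,0), D=(5.00,0)
B = A + 1.00·(cos222°, sin222°) = (-0.7431, -0.6691)
|BD| = 5.7820
circle(B,7.00) ∩ circle(D,5.00): a=4.9664, h=4.9330
  candidates: C₊=(3.6190,4.8055) cross=28.523; C₋=(4.7608,-4.9943) cross=-28.523
  mode + wants cross > 0 → take C=(3.6190,4.8055) (cross=28.523)
ex = (C−B)/|BC| = (0.6232,0.7821); ey = (-0.7821,0.6232)
P = B + -3.40·ex + 1.83·ey = (-4.2931,-2.1878)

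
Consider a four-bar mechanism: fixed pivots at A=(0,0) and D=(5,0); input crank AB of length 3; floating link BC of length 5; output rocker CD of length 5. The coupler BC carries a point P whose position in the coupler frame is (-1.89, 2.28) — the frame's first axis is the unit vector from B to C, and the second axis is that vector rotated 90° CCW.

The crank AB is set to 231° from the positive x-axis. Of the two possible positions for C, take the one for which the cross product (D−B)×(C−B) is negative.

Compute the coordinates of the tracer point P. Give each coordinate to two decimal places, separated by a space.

A=(0,0), D=(5.00,0)
B = A + 3.00·(cos231°, sin231°) = (-1.8880, -2.3314)
|BD| = 7.2718
circle(B,5.00) ∩ circle(D,5.00): a=3.6359, h=3.4322
  candidates: C₊=(0.4556,2.0853) cross=24.959; C₋=(2.6564,-4.4167) cross=-24.959
  mode - wants cross < 0 → take C=(2.6564,-4.4167) (cross=-24.959)
ex = (C−B)/|BC| = (0.9089,-0.4171); ey = (0.4171,0.9089)
P = B + -1.89·ex + 2.28·ey = (-2.6548,0.5291)

-2.65 0.53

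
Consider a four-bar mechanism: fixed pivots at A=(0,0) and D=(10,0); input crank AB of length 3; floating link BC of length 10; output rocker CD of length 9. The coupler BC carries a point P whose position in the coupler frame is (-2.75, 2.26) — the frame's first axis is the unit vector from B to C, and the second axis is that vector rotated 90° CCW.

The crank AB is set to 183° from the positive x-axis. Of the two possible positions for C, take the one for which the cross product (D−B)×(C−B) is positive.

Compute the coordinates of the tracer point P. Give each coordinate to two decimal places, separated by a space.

A=(0,0), D=(10.00,0)
B = A + 3.00·(cos183°, sin183°) = (-2.9959, -0.1570)
|BD| = 12.9968
circle(B,10.00) ∩ circle(D,9.00): a=7.2294, h=6.9091
  candidates: C₊=(4.1495,6.8390) cross=89.797; C₋=(4.3164,-6.9783) cross=-89.797
  mode + wants cross > 0 → take C=(4.1495,6.8390) (cross=89.797)
ex = (C−B)/|BC| = (0.7145,0.6996); ey = (-0.6996,0.7145)
P = B + -2.75·ex + 2.26·ey = (-6.5420,-0.4660)

-6.54 -0.47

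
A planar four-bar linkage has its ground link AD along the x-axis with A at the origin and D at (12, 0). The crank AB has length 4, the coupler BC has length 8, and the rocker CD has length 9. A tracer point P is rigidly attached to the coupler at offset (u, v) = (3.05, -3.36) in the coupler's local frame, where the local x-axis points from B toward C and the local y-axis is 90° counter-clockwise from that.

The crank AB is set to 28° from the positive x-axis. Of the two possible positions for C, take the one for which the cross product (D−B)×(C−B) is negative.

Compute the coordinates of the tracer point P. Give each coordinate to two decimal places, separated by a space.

A=(0,0), D=(12.00,0)
B = A + 4.00·(cos28°, sin28°) = (3.5318, 1.8779)
|BD| = 8.6739
circle(B,8.00) ∩ circle(D,9.00): a=3.3570, h=7.2616
  candidates: C₊=(8.3813,8.2405) cross=62.986; C₋=(5.2371,-5.9383) cross=-62.986
  mode - wants cross < 0 → take C=(5.2371,-5.9383) (cross=-62.986)
ex = (C−B)/|BC| = (0.2132,-0.9770); ey = (0.9770,0.2132)
P = B + 3.05·ex + -3.36·ey = (0.8992,-1.8182)

0.90 -1.82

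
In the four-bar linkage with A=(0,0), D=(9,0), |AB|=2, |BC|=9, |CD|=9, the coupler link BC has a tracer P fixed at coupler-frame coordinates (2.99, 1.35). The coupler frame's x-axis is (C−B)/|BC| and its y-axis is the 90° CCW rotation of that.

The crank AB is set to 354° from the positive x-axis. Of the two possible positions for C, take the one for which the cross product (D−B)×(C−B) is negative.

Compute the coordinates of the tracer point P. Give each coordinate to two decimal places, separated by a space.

4.46 -2.36

A=(0,0), D=(9.00,0)
B = A + 2.00·(cos354°, sin354°) = (1.9890, -0.2091)
|BD| = 7.0141
circle(B,9.00) ∩ circle(D,9.00): a=3.5070, h=8.2886
  candidates: C₊=(5.2475,8.1804) cross=58.137; C₋=(5.7416,-8.3894) cross=-58.137
  mode - wants cross < 0 → take C=(5.7416,-8.3894) (cross=-58.137)
ex = (C−B)/|BC| = (0.4169,-0.9089); ey = (0.9089,0.4169)
P = B + 2.99·ex + 1.35·ey = (4.4628,-2.3639)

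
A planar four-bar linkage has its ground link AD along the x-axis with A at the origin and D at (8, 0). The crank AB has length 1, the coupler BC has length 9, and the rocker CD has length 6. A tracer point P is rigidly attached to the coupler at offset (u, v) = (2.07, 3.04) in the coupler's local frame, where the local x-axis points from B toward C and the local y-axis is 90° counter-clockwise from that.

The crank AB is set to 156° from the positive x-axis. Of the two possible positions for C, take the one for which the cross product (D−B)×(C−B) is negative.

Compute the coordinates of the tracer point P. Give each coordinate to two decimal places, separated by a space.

A=(0,0), D=(8.00,0)
B = A + 1.00·(cos156°, sin156°) = (-0.9135, 0.4067)
|BD| = 8.9228
circle(B,9.00) ∩ circle(D,6.00): a=6.9830, h=5.6778
  candidates: C₊=(6.3210,5.7603) cross=50.662; C₋=(5.8034,-5.5835) cross=-50.662
  mode - wants cross < 0 → take C=(5.8034,-5.5835) (cross=-50.662)
ex = (C−B)/|BC| = (0.7463,-0.6656); ey = (0.6656,0.7463)
P = B + 2.07·ex + 3.04·ey = (2.6547,1.2978)

2.65 1.30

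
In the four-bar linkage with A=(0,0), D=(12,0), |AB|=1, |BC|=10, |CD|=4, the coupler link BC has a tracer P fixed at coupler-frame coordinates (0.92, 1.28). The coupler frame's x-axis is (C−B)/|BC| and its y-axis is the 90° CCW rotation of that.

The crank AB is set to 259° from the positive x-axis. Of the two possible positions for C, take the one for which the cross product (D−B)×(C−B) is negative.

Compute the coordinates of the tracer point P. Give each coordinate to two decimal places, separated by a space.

0.99 0.07

A=(0,0), D=(12.00,0)
B = A + 1.00·(cos259°, sin259°) = (-0.1908, -0.9816)
|BD| = 12.2303
circle(B,10.00) ∩ circle(D,4.00): a=9.5492, h=2.9685
  candidates: C₊=(9.0894,2.7438) cross=36.306; C₋=(9.5659,-3.1741) cross=-36.306
  mode - wants cross < 0 → take C=(9.5659,-3.1741) (cross=-36.306)
ex = (C−B)/|BC| = (0.9757,-0.2192); ey = (0.2192,0.9757)
P = B + 0.92·ex + 1.28·ey = (0.9874,0.0655)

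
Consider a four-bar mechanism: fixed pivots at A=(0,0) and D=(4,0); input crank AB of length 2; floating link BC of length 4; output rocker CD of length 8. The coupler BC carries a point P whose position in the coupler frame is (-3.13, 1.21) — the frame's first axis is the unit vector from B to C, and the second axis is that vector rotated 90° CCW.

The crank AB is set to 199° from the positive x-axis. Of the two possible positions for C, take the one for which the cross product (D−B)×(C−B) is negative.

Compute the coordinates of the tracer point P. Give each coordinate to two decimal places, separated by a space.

A=(0,0), D=(4.00,0)
B = A + 2.00·(cos199°, sin199°) = (-1.8910, -0.6511)
|BD| = 5.9269
circle(B,4.00) ∩ circle(D,8.00): a=-1.0859, h=3.8498
  candidates: C₊=(-3.3933,3.0561) cross=22.817; C₋=(-2.5474,-4.5969) cross=-22.817
  mode - wants cross < 0 → take C=(-2.5474,-4.5969) (cross=-22.817)
ex = (C−B)/|BC| = (-0.1641,-0.9864); ey = (0.9864,-0.1641)
P = B + -3.13·ex + 1.21·ey = (-0.1838,2.2379)

-0.18 2.24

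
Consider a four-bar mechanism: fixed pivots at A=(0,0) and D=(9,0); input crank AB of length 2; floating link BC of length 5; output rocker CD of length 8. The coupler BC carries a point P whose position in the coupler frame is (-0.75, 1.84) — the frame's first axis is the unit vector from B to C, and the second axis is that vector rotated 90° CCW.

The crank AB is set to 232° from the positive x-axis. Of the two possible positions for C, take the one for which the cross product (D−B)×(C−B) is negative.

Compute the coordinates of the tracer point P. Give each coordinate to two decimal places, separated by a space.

-0.62 0.31

A=(0,0), D=(9.00,0)
B = A + 2.00·(cos232°, sin232°) = (-1.2313, -1.5760)
|BD| = 10.3520
circle(B,5.00) ∩ circle(D,8.00): a=3.2923, h=3.7631
  candidates: C₊=(1.4497,2.6444) cross=38.955; C₋=(2.5955,-4.7940) cross=-38.955
  mode - wants cross < 0 → take C=(2.5955,-4.7940) (cross=-38.955)
ex = (C−B)/|BC| = (0.7654,-0.6436); ey = (0.6436,0.7654)
P = B + -0.75·ex + 1.84·ey = (-0.6211,0.3149)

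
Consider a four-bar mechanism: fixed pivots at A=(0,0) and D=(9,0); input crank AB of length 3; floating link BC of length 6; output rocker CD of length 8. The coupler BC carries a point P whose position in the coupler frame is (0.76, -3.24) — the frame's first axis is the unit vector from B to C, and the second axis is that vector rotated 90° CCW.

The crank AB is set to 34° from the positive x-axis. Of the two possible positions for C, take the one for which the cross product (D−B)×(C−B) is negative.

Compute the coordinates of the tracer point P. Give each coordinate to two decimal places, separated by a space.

A=(0,0), D=(9.00,0)
B = A + 3.00·(cos34°, sin34°) = (2.4871, 1.6776)
|BD| = 6.7255
circle(B,6.00) ∩ circle(D,8.00): a=1.2811, h=5.8616
  candidates: C₊=(5.1898,7.0344) cross=39.422; C₋=(2.2656,-4.3183) cross=-39.422
  mode - wants cross < 0 → take C=(2.2656,-4.3183) (cross=-39.422)
ex = (C−B)/|BC| = (-0.0369,-0.9993); ey = (0.9993,-0.0369)
P = B + 0.76·ex + -3.24·ey = (-0.7787,1.0377)

-0.78 1.04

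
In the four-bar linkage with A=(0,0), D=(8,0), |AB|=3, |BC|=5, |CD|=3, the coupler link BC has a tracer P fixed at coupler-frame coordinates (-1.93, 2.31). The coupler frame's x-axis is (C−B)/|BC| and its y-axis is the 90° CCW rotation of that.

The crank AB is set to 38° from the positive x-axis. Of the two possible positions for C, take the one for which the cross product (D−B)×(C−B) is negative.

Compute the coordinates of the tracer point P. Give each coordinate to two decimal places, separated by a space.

2.82 4.82

A=(0,0), D=(8.00,0)
B = A + 3.00·(cos38°, sin38°) = (2.3640, 1.8470)
|BD| = 5.9309
circle(B,5.00) ∩ circle(D,3.00): a=4.3143, h=2.5272
  candidates: C₊=(7.2508,2.9049) cross=14.988; C₋=(5.6768,-1.8981) cross=-14.988
  mode - wants cross < 0 → take C=(5.6768,-1.8981) (cross=-14.988)
ex = (C−B)/|BC| = (0.6626,-0.7490); ey = (0.7490,0.6626)
P = B + -1.93·ex + 2.31·ey = (2.8155,4.8231)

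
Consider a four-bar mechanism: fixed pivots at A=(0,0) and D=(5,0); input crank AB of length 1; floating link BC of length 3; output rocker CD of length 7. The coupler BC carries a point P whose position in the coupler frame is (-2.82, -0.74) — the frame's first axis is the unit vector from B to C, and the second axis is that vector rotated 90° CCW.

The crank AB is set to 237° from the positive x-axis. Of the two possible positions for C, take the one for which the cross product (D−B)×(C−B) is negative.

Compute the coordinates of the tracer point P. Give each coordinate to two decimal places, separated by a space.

A=(0,0), D=(5.00,0)
B = A + 1.00·(cos237°, sin237°) = (-0.5446, -0.8387)
|BD| = 5.6077
circle(B,3.00) ∩ circle(D,7.00): a=-0.7627, h=2.9014
  candidates: C₊=(-1.7327,1.9161) cross=16.270; C₋=(-0.8648,-3.8215) cross=-16.270
  mode - wants cross < 0 → take C=(-0.8648,-3.8215) (cross=-16.270)
ex = (C−B)/|BC| = (-0.1067,-0.9943); ey = (0.9943,-0.1067)
P = B + -2.82·ex + -0.74·ey = (-0.9795,2.0442)

-0.98 2.04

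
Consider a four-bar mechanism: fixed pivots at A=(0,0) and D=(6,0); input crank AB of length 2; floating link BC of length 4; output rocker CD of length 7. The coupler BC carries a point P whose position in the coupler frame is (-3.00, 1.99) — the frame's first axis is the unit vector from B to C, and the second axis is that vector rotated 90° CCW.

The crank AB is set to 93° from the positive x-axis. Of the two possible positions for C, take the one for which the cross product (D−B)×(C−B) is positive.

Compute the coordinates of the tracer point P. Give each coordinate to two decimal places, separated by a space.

A=(0,0), D=(6.00,0)
B = A + 2.00·(cos93°, sin93°) = (-0.1047, 1.9973)
|BD| = 6.4231
circle(B,4.00) ∩ circle(D,7.00): a=0.6427, h=3.9480
  candidates: C₊=(1.7338,5.5497) cross=25.359; C₋=(-0.7215,-1.9549) cross=-25.359
  mode + wants cross > 0 → take C=(1.7338,5.5497) (cross=25.359)
ex = (C−B)/|BC| = (0.4596,0.8881); ey = (-0.8881,0.4596)
P = B + -3.00·ex + 1.99·ey = (-3.2509,0.2475)

-3.25 0.25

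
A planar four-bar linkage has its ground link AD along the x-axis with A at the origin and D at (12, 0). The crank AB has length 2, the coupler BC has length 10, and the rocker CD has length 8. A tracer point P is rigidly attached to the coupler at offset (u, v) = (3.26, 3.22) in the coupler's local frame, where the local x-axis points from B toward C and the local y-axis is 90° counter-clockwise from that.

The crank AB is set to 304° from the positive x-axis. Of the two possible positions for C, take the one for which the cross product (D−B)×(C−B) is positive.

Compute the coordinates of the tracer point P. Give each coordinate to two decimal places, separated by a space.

0.50 2.88

A=(0,0), D=(12.00,0)
B = A + 2.00·(cos304°, sin304°) = (1.1184, -1.6581)
|BD| = 11.0072
circle(B,10.00) ∩ circle(D,8.00): a=7.1389, h=7.0026
  candidates: C₊=(7.1210,6.3400) cross=77.079; C₋=(9.2307,-7.5054) cross=-77.079
  mode + wants cross > 0 → take C=(7.1210,6.3400) (cross=77.079)
ex = (C−B)/|BC| = (0.6003,0.7998); ey = (-0.7998,0.6003)
P = B + 3.26·ex + 3.22·ey = (0.4999,2.8821)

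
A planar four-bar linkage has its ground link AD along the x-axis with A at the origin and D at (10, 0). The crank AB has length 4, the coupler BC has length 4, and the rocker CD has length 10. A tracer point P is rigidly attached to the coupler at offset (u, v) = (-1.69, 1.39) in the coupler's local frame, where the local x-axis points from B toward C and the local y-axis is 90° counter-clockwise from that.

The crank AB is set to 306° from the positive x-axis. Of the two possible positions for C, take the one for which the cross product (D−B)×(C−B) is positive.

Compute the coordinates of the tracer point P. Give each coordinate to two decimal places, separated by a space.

A=(0,0), D=(10.00,0)
B = A + 4.00·(cos306°, sin306°) = (2.3511, -3.2361)
|BD| = 8.3053
circle(B,4.00) ∩ circle(D,10.00): a=-0.9044, h=3.8964
  candidates: C₊=(-0.0000,0.0000) cross=32.361; C₋=(3.0364,-7.1769) cross=-32.361
  mode + wants cross > 0 → take C=(-0.0000,0.0000) (cross=32.361)
ex = (C−B)/|BC| = (-0.5878,0.8090); ey = (-0.8090,-0.5878)
P = B + -1.69·ex + 1.39·ey = (2.2200,-5.4203)

2.22 -5.42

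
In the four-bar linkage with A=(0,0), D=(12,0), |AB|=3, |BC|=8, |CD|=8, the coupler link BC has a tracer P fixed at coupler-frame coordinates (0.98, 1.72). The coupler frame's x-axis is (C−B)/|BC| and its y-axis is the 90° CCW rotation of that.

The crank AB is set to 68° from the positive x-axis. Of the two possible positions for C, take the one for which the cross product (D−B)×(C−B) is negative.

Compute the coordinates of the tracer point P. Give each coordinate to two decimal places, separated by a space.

3.10 2.80

A=(0,0), D=(12.00,0)
B = A + 3.00·(cos68°, sin68°) = (1.1238, 2.7816)
|BD| = 11.2262
circle(B,8.00) ∩ circle(D,8.00): a=5.6131, h=5.7003
  candidates: C₊=(7.9743,6.9133) cross=63.992; C₋=(5.1495,-4.1317) cross=-63.992
  mode - wants cross < 0 → take C=(5.1495,-4.1317) (cross=-63.992)
ex = (C−B)/|BC| = (0.5032,-0.8642); ey = (0.8642,0.5032)
P = B + 0.98·ex + 1.72·ey = (3.1033,2.8002)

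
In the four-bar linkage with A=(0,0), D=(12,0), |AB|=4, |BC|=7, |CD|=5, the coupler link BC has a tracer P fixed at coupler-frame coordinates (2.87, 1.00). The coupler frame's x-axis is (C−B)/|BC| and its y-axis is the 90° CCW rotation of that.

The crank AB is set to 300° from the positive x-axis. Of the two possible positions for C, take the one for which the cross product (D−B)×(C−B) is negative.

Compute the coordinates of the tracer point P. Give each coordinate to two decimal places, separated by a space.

4.94 -2.68

A=(0,0), D=(12.00,0)
B = A + 4.00·(cos300°, sin300°) = (2.0000, -3.4641)
|BD| = 10.5830
circle(B,7.00) ∩ circle(D,5.00): a=6.4254, h=2.7775
  candidates: C₊=(7.1623,1.2636) cross=29.394; C₋=(8.9806,-3.9854) cross=-29.394
  mode - wants cross < 0 → take C=(8.9806,-3.9854) (cross=-29.394)
ex = (C−B)/|BC| = (0.9972,-0.0745); ey = (0.0745,0.9972)
P = B + 2.87·ex + 1.00·ey = (4.9365,-2.6806)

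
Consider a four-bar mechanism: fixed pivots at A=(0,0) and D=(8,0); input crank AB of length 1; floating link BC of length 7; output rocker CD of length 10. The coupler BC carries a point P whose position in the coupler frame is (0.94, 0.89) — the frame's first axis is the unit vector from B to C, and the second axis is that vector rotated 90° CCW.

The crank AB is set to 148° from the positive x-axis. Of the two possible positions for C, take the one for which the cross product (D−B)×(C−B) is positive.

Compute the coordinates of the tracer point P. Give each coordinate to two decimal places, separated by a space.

A=(0,0), D=(8.00,0)
B = A + 1.00·(cos148°, sin148°) = (-0.8480, 0.5299)
|BD| = 8.8639
circle(B,7.00) ∩ circle(D,10.00): a=1.5551, h=6.8251
  candidates: C₊=(1.1123,7.2498) cross=60.497; C₋=(0.2963,-6.3759) cross=-60.497
  mode + wants cross > 0 → take C=(1.1123,7.2498) (cross=60.497)
ex = (C−B)/|BC| = (0.2801,0.9600); ey = (-0.9600,0.2801)
P = B + 0.94·ex + 0.89·ey = (-1.4392,1.6816)

-1.44 1.68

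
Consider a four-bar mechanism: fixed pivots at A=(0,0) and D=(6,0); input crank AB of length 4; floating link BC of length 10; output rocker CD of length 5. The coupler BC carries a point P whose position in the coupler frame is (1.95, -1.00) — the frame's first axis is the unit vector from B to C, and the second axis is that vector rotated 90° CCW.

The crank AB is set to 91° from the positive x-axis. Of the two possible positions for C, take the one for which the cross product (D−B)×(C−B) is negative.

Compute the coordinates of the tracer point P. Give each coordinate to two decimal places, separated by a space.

A=(0,0), D=(6.00,0)
B = A + 4.00·(cos91°, sin91°) = (-0.0698, 3.9994)
|BD| = 7.2690
circle(B,10.00) ∩ circle(D,5.00): a=8.7934, h=4.7619
  candidates: C₊=(9.8930,3.1376) cross=34.614; C₋=(4.6529,-4.8151) cross=-34.614
  mode - wants cross < 0 → take C=(4.6529,-4.8151) (cross=-34.614)
ex = (C−B)/|BC| = (0.4723,-0.8815); ey = (0.8815,0.4723)
P = B + 1.95·ex + -1.00·ey = (-0.0303,1.8083)

-0.03 1.81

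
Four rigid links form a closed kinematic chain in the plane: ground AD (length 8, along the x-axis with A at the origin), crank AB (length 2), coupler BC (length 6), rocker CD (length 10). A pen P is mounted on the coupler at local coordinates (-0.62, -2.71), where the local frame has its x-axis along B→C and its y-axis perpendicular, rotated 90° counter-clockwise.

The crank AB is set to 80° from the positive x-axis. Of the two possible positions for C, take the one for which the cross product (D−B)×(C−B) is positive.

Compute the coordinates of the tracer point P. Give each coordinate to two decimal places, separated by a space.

A=(0,0), D=(8.00,0)
B = A + 2.00·(cos80°, sin80°) = (0.3473, 1.9696)
|BD| = 7.9021
circle(B,6.00) ∩ circle(D,10.00): a=-0.0985, h=5.9992
  candidates: C₊=(1.7472,7.8040) cross=47.406; C₋=(-1.2434,-3.8157) cross=-47.406
  mode + wants cross > 0 → take C=(1.7472,7.8040) (cross=47.406)
ex = (C−B)/|BC| = (0.2333,0.9724); ey = (-0.9724,0.2333)
P = B + -0.62·ex + -2.71·ey = (2.8378,0.7344)

2.84 0.73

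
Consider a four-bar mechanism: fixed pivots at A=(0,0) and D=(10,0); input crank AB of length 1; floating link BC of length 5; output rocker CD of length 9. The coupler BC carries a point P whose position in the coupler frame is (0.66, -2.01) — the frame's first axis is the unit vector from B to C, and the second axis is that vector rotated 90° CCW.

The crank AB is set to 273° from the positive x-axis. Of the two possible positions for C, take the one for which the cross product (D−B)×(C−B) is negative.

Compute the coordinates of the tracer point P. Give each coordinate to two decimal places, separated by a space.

A=(0,0), D=(10.00,0)
B = A + 1.00·(cos273°, sin273°) = (0.0523, -0.9986)
|BD| = 9.9977
circle(B,5.00) ∩ circle(D,9.00): a=2.1982, h=4.4909
  candidates: C₊=(1.7909,3.6894) cross=44.898; C₋=(2.6881,-5.2475) cross=-44.898
  mode - wants cross < 0 → take C=(2.6881,-5.2475) (cross=-44.898)
ex = (C−B)/|BC| = (0.5272,-0.8498); ey = (0.8498,0.5272)
P = B + 0.66·ex + -2.01·ey = (-1.3078,-2.6191)

-1.31 -2.62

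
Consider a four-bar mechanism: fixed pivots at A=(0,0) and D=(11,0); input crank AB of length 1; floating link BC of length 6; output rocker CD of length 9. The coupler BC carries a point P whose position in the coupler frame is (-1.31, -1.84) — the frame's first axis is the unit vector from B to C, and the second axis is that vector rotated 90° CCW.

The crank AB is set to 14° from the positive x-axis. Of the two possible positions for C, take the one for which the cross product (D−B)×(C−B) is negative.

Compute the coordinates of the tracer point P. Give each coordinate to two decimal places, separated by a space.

A=(0,0), D=(11.00,0)
B = A + 1.00·(cos14°, sin14°) = (0.9703, 0.2419)
|BD| = 10.0326
circle(B,6.00) ∩ circle(D,9.00): a=2.7736, h=5.3204
  candidates: C₊=(3.8714,5.4939) cross=53.378; C₋=(3.6148,-5.1438) cross=-53.378
  mode - wants cross < 0 → take C=(3.6148,-5.1438) (cross=-53.378)
ex = (C−B)/|BC| = (0.4408,-0.8976); ey = (0.8976,0.4408)
P = B + -1.31·ex + -1.84·ey = (-1.2587,0.6068)

-1.26 0.61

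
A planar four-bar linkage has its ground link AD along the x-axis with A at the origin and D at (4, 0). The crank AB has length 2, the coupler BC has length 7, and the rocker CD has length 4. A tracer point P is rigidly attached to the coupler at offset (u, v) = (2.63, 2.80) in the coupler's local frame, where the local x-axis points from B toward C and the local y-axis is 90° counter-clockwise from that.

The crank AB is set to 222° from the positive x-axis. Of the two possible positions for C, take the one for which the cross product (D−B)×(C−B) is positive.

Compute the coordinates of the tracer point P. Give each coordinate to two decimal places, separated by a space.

-1.84 2.49

A=(0,0), D=(4.00,0)
B = A + 2.00·(cos222°, sin222°) = (-1.4863, -1.3383)
|BD| = 5.6472
circle(B,7.00) ∩ circle(D,4.00): a=5.7454, h=3.9988
  candidates: C₊=(3.1478,3.9082) cross=22.582; C₋=(5.0431,-3.8616) cross=-22.582
  mode + wants cross > 0 → take C=(3.1478,3.9082) (cross=22.582)
ex = (C−B)/|BC| = (0.6620,0.7495); ey = (-0.7495,0.6620)
P = B + 2.63·ex + 2.80·ey = (-1.8438,2.4865)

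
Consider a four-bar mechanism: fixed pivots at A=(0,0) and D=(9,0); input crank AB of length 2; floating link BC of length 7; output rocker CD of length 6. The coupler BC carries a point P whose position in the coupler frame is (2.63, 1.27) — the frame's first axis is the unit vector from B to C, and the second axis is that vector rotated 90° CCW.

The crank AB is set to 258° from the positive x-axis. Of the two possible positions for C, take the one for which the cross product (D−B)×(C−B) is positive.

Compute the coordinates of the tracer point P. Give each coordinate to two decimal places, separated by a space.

0.29 0.88

A=(0,0), D=(9.00,0)
B = A + 2.00·(cos258°, sin258°) = (-0.4158, -1.9563)
|BD| = 9.6169
circle(B,7.00) ∩ circle(D,6.00): a=5.4843, h=4.3499
  candidates: C₊=(4.0690,3.4183) cross=41.833; C₋=(5.8387,-5.0996) cross=-41.833
  mode + wants cross > 0 → take C=(4.0690,3.4183) (cross=41.833)
ex = (C−B)/|BC| = (0.6407,0.7678); ey = (-0.7678,0.6407)
P = B + 2.63·ex + 1.27·ey = (0.2941,0.8767)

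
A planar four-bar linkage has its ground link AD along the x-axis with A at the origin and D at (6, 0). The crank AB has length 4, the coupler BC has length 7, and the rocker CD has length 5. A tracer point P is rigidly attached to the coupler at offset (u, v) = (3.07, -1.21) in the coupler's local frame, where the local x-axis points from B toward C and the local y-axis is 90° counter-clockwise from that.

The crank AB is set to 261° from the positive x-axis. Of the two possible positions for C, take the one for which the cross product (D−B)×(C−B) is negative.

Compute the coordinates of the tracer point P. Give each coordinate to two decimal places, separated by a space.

A=(0,0), D=(6.00,0)
B = A + 4.00·(cos261°, sin261°) = (-0.6257, -3.9508)
|BD| = 7.7142
circle(B,7.00) ∩ circle(D,5.00): a=5.4127, h=4.4388
  candidates: C₊=(1.7499,2.6338) cross=34.242; C₋=(6.2965,-4.9912) cross=-34.242
  mode - wants cross < 0 → take C=(6.2965,-4.9912) (cross=-34.242)
ex = (C−B)/|BC| = (0.9889,-0.1486); ey = (0.1486,0.9889)
P = B + 3.07·ex + -1.21·ey = (2.2303,-5.6036)

2.23 -5.60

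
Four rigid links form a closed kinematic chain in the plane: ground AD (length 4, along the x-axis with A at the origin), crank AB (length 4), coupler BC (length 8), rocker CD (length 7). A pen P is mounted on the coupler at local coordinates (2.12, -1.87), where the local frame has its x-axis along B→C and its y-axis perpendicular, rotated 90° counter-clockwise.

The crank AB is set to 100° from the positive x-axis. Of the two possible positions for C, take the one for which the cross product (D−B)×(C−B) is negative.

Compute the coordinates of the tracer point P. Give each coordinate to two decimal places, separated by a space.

-2.83 2.08

A=(0,0), D=(4.00,0)
B = A + 4.00·(cos100°, sin100°) = (-0.6946, 3.9392)
|BD| = 6.1284
circle(B,8.00) ∩ circle(D,7.00): a=4.2880, h=6.7537
  candidates: C₊=(6.9314,6.3566) cross=41.389; C₋=(-1.7510,-3.9907) cross=-41.389
  mode - wants cross < 0 → take C=(-1.7510,-3.9907) (cross=-41.389)
ex = (C−B)/|BC| = (-0.1321,-0.9912); ey = (0.9912,-0.1321)
P = B + 2.12·ex + -1.87·ey = (-2.8282,2.0847)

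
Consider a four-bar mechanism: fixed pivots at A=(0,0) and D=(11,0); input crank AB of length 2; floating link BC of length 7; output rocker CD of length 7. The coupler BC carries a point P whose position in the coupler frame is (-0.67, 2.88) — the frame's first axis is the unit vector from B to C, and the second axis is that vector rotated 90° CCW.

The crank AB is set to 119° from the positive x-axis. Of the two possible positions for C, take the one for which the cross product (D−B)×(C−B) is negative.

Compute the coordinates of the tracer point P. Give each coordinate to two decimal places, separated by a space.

A=(0,0), D=(11.00,0)
B = A + 2.00·(cos119°, sin119°) = (-0.9696, 1.7492)
|BD| = 12.0968
circle(B,7.00) ∩ circle(D,7.00): a=6.0484, h=3.5238
  candidates: C₊=(5.5247,4.3614) cross=42.626; C₋=(4.5056,-2.6121) cross=-42.626
  mode - wants cross < 0 → take C=(4.5056,-2.6121) (cross=-42.626)
ex = (C−B)/|BC| = (0.7822,-0.6231); ey = (0.6231,0.7822)
P = B + -0.67·ex + 2.88·ey = (0.3007,4.4194)

0.30 4.42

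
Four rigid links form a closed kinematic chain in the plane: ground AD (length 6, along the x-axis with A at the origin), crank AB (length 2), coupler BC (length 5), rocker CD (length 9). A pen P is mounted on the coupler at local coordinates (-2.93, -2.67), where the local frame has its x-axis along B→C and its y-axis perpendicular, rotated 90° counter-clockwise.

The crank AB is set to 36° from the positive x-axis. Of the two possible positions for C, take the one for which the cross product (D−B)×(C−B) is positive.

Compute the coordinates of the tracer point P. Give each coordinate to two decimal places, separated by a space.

A=(0,0), D=(6.00,0)
B = A + 2.00·(cos36°, sin36°) = (1.6180, 1.1756)
|BD| = 4.5369
circle(B,5.00) ∩ circle(D,9.00): a=-3.9031, h=3.1250
  candidates: C₊=(-1.3421,5.2052) cross=14.178; C₋=(-2.9615,-0.8313) cross=-14.178
  mode + wants cross > 0 → take C=(-1.3421,5.2052) (cross=14.178)
ex = (C−B)/|BC| = (-0.5920,0.8059); ey = (-0.8059,-0.5920)
P = B + -2.93·ex + -2.67·ey = (5.5045,0.3949)

5.50 0.39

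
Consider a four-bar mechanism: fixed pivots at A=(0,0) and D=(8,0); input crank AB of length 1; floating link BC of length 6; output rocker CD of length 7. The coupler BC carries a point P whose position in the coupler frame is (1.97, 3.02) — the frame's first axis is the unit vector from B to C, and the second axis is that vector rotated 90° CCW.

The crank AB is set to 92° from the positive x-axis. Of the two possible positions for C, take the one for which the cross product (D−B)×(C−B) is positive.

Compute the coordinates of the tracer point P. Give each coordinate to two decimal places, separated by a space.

A=(0,0), D=(8.00,0)
B = A + 1.00·(cos92°, sin92°) = (-0.0349, 0.9994)
|BD| = 8.0968
circle(B,6.00) ∩ circle(D,7.00): a=3.2456, h=5.0464
  candidates: C₊=(3.8088,5.6066) cross=40.860; C₋=(2.5630,-4.4090) cross=-40.860
  mode + wants cross > 0 → take C=(3.8088,5.6066) (cross=40.860)
ex = (C−B)/|BC| = (0.6406,0.7679); ey = (-0.7679,0.6406)
P = B + 1.97·ex + 3.02·ey = (-1.0918,4.4467)

-1.09 4.45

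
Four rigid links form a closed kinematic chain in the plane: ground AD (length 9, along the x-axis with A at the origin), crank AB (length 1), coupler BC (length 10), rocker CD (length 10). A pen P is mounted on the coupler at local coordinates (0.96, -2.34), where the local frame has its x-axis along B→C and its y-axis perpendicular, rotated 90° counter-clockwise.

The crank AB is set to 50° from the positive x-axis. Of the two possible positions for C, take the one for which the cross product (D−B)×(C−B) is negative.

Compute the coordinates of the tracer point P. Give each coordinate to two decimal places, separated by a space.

A=(0,0), D=(9.00,0)
B = A + 1.00·(cos50°, sin50°) = (0.6428, 0.7660)
|BD| = 8.3922
circle(B,10.00) ∩ circle(D,10.00): a=4.1961, h=9.0770
  candidates: C₊=(5.6499,9.4222) cross=76.177; C₋=(3.9928,-8.6561) cross=-76.177
  mode - wants cross < 0 → take C=(3.9928,-8.6561) (cross=-76.177)
ex = (C−B)/|BC| = (0.3350,-0.9422); ey = (0.9422,0.3350)
P = B + 0.96·ex + -2.34·ey = (-1.2404,-0.9224)

-1.24 -0.92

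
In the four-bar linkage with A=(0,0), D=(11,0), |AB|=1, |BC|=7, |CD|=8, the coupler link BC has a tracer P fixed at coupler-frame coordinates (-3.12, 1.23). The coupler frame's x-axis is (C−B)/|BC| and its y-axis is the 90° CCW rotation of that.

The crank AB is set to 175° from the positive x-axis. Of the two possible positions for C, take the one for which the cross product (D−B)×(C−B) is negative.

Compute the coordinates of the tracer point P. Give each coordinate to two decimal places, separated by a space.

-2.58 3.04

A=(0,0), D=(11.00,0)
B = A + 1.00·(cos175°, sin175°) = (-0.9962, 0.0872)
|BD| = 11.9965
circle(B,7.00) ∩ circle(D,8.00): a=5.3731, h=4.4867
  candidates: C₊=(4.4093,4.5347) cross=53.824; C₋=(4.3441,-4.4384) cross=-53.824
  mode - wants cross < 0 → take C=(4.3441,-4.4384) (cross=-53.824)
ex = (C−B)/|BC| = (0.7629,-0.6465); ey = (0.6465,0.7629)
P = B + -3.12·ex + 1.23·ey = (-2.5813,3.0426)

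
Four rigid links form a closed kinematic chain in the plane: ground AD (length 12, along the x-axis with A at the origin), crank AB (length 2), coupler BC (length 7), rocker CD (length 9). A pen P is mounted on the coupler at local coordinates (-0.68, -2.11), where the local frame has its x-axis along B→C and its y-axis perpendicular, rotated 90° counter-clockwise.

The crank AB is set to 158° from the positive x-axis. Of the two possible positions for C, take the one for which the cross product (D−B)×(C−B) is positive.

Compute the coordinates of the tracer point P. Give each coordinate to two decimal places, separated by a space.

-1.34 -1.41

A=(0,0), D=(12.00,0)
B = A + 2.00·(cos158°, sin158°) = (-1.8544, 0.7492)
|BD| = 13.8746
circle(B,7.00) ∩ circle(D,9.00): a=5.7841, h=3.9426
  candidates: C₊=(4.1342,4.3737) cross=54.702; C₋=(3.7084,-3.5000) cross=-54.702
  mode + wants cross > 0 → take C=(4.1342,4.3737) (cross=54.702)
ex = (C−B)/|BC| = (0.8555,0.5178); ey = (-0.5178,0.8555)
P = B + -0.68·ex + -2.11·ey = (-1.3436,-1.4080)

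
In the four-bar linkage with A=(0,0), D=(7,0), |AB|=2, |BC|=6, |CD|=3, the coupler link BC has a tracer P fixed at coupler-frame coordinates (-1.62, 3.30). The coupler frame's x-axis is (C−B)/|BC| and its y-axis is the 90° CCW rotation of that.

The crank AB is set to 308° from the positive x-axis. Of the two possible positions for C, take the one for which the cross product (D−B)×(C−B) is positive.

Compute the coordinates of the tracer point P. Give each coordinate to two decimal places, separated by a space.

A=(0,0), D=(7.00,0)
B = A + 2.00·(cos308°, sin308°) = (1.2313, -1.5760)
|BD| = 5.9801
circle(B,6.00) ∩ circle(D,3.00): a=5.2475, h=2.9092
  candidates: C₊=(5.5266,2.6133) cross=17.397; C₋=(7.0600,-2.9994) cross=-17.397
  mode + wants cross > 0 → take C=(5.5266,2.6133) (cross=17.397)
ex = (C−B)/|BC| = (0.7159,0.6982); ey = (-0.6982,0.7159)
P = B + -1.62·ex + 3.30·ey = (-2.2325,-0.3447)

-2.23 -0.34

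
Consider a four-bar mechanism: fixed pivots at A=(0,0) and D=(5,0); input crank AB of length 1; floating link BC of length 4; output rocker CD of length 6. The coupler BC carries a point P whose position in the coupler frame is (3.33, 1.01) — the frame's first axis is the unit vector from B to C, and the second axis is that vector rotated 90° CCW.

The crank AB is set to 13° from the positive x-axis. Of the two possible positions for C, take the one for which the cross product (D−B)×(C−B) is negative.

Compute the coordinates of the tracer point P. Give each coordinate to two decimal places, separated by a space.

A=(0,0), D=(5.00,0)
B = A + 1.00·(cos13°, sin13°) = (0.9744, 0.2250)
|BD| = 4.0319
circle(B,4.00) ∩ circle(D,6.00): a=-0.4643, h=3.9730
  candidates: C₊=(0.7325,4.2176) cross=16.019; C₋=(0.2892,-3.7159) cross=-16.019
  mode - wants cross < 0 → take C=(0.2892,-3.7159) (cross=-16.019)
ex = (C−B)/|BC| = (-0.1713,-0.9852); ey = (0.9852,-0.1713)
P = B + 3.33·ex + 1.01·ey = (1.3990,-3.2288)

1.40 -3.23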